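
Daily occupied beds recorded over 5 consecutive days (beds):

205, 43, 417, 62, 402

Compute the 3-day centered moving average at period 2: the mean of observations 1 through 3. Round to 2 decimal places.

221.67

Sum of periods 1–3: 205 + 43 + 417 = 665
Divide by 3: 665 / 3 = 221.67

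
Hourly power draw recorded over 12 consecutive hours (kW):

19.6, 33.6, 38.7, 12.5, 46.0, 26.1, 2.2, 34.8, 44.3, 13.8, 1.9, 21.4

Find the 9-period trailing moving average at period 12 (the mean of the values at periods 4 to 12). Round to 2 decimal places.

Sum of periods 4–12: 12.5 + 46.0 + 26.1 + 2.2 + 34.8 + 44.3 + 13.8 + 1.9 + 21.4 = 203.0
Divide by 9: 203.0 / 9 = 22.56

22.56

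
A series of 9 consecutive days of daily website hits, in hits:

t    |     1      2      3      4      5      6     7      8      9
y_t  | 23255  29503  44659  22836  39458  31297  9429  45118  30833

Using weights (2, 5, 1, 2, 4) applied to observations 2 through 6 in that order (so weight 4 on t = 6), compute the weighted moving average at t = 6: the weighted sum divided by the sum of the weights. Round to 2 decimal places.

Weighted sum: 2·29503 + 5·44659 + 1·22836 + 2·39458 + 4·31297 = 59006 + 223295 + 22836 + 78916 + 125188 = 509241
Weight total: 2 + 5 + 1 + 2 + 4 = 14
WMA = 509241 / 14 = 36374.36

36374.36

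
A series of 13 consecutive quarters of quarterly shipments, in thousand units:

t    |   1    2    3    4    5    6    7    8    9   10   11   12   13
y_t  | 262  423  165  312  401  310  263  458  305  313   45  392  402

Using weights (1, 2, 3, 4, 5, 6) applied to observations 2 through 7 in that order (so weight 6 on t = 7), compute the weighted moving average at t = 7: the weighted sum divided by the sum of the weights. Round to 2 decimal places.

305.76

Weighted sum: 1·423 + 2·165 + 3·312 + 4·401 + 5·310 + 6·263 = 423 + 330 + 936 + 1604 + 1550 + 1578 = 6421
Weight total: 1 + 2 + 3 + 4 + 5 + 6 = 21
WMA = 6421 / 21 = 305.76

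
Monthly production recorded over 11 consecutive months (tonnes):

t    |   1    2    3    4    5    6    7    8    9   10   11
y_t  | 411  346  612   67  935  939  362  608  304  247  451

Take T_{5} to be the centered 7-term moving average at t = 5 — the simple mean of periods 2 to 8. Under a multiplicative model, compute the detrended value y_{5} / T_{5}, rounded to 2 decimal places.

1.69

Trend T_5 = (346 + 612 + 67 + 935 + 939 + 362 + 608) / 7 = 3869/7 = 552.7143
Ratio to trend: 935 / 552.7143 = 1.69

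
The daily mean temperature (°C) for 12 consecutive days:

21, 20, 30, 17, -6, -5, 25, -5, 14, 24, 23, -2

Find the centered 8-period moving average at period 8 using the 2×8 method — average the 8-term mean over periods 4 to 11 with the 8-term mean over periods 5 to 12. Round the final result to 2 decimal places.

9.69

Sum over 4–11: 17 + (-6) + (-5) + 25 + (-5) + 14 + 24 + 23 = 87
Sum over 5–12: (-6) + (-5) + 25 + (-5) + 14 + 24 + 23 + (-2) = 68
CMA at t=8 = (87 + 68) / (2·8) = 155 / 16 = 9.69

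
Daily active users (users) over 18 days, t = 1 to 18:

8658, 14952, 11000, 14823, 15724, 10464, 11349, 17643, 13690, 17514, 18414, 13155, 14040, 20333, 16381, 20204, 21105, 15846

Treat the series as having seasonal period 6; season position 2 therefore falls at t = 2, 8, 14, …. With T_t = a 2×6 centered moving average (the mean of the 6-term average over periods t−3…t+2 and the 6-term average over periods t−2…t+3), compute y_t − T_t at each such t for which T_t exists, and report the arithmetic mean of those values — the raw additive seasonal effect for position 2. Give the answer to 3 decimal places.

Season position 2 occurs at t = 8, 14 (where T_t is defined).
t=8: T_8 = 14621.50000; y_8 − T_8 = 17643 − 14621.50000 = 3021.50000
t=14: T_14 = 17312.08333; y_14 − T_14 = 20333 − 17312.08333 = 3020.91667
Mean deviation: (3021.50000 + 3020.91667) / 2 = 3021.208

3021.208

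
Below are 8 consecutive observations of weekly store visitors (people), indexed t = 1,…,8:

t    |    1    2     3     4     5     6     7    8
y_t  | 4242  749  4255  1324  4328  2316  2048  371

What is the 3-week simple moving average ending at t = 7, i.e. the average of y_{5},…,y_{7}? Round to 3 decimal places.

Sum of periods 5–7: 4328 + 2316 + 2048 = 8692
Divide by 3: 8692 / 3 = 2897.333

2897.333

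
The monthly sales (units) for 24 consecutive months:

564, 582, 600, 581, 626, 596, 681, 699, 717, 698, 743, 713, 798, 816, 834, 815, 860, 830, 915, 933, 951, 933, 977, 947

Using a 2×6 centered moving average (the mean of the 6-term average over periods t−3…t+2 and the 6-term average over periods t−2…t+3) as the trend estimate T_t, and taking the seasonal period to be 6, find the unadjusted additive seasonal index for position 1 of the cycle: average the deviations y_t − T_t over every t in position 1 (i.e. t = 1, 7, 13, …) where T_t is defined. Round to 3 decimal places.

Season position 1 occurs at t = 7, 13, 19 (where T_t is defined).
t=7: T_7 = 659.75000; y_7 − T_7 = 681 − 659.75000 = 21.25000
t=13: T_13 = 776.75000; y_13 − T_13 = 798 − 776.75000 = 21.25000
t=19: T_19 = 893.83333; y_19 − T_19 = 915 − 893.83333 = 21.16667
Mean deviation: (21.25000 + 21.25000 + 21.16667) / 3 = 21.222

21.222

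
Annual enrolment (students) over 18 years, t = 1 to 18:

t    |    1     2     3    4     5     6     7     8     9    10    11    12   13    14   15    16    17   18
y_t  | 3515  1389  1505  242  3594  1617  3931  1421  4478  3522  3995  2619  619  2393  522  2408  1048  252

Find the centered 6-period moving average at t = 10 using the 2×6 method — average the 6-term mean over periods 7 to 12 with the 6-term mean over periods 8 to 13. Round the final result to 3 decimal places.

Sum over 7–12: 3931 + 1421 + 4478 + 3522 + 3995 + 2619 = 19966
Sum over 8–13: 1421 + 4478 + 3522 + 3995 + 2619 + 619 = 16654
CMA at t=10 = (19966 + 16654) / (2·6) = 36620 / 12 = 3051.667

3051.667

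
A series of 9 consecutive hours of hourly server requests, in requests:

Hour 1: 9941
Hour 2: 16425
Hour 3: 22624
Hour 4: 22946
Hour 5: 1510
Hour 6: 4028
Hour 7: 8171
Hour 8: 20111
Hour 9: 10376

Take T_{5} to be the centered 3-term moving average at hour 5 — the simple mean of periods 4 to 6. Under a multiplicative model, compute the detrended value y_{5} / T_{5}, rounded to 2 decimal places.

Trend T_5 = (22946 + 1510 + 4028) / 3 = 28484/3 = 9494.6667
Ratio to trend: 1510 / 9494.6667 = 0.16

0.16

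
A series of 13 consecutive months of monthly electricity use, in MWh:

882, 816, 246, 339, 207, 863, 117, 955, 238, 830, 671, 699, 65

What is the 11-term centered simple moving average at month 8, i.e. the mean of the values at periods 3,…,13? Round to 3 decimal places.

475.455

Sum of periods 3–13: 246 + 339 + 207 + 863 + 117 + 955 + 238 + 830 + 671 + 699 + 65 = 5230
Divide by 11: 5230 / 11 = 475.455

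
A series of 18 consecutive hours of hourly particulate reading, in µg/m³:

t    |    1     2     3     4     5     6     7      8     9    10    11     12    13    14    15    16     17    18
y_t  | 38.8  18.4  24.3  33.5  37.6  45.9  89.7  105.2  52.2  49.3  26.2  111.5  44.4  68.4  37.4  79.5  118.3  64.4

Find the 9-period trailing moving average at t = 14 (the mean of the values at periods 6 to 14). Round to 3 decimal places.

65.867

Sum of periods 6–14: 45.9 + 89.7 + 105.2 + 52.2 + 49.3 + 26.2 + 111.5 + 44.4 + 68.4 = 592.8
Divide by 9: 592.8 / 9 = 65.867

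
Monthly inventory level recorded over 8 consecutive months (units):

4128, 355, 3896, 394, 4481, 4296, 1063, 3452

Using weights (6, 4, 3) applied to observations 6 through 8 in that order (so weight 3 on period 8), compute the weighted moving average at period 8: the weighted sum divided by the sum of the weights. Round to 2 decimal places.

3106.46

Weighted sum: 6·4296 + 4·1063 + 3·3452 = 25776 + 4252 + 10356 = 40384
Weight total: 6 + 4 + 3 = 13
WMA = 40384 / 13 = 3106.46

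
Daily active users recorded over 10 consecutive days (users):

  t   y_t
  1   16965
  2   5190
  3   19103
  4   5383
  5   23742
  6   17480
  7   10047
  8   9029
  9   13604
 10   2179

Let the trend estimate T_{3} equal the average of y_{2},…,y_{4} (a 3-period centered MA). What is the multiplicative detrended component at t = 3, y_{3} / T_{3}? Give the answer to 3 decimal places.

1.931

Trend T_3 = (5190 + 19103 + 5383) / 3 = 29676/3 = 9892.00000
Ratio to trend: 19103 / 9892.00000 = 1.931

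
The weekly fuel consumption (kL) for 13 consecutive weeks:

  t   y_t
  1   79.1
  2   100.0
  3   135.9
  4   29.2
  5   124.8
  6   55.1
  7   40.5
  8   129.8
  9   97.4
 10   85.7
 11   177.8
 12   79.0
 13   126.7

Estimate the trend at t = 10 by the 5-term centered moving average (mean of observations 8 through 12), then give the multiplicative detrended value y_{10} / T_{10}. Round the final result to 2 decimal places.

0.75

Trend T_10 = (129.8 + 97.4 + 85.7 + 177.8 + 79.0) / 5 = 569.7/5 = 113.9400
Ratio to trend: 85.7 / 113.9400 = 0.75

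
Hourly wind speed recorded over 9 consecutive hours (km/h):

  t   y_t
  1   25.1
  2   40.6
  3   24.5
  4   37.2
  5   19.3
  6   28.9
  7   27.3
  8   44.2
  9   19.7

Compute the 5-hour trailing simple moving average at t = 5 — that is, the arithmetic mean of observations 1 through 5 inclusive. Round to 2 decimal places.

29.34

Sum of periods 1–5: 25.1 + 40.6 + 24.5 + 37.2 + 19.3 = 146.7
Divide by 5: 146.7 / 5 = 29.34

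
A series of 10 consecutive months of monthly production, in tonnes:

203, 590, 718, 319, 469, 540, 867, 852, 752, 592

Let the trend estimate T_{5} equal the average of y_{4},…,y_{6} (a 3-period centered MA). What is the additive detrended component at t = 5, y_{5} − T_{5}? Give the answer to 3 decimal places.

26.333

Trend T_5 = (319 + 469 + 540) / 3 = 1328/3 = 442.66667
Detrended value: 469 − 442.66667 = 26.333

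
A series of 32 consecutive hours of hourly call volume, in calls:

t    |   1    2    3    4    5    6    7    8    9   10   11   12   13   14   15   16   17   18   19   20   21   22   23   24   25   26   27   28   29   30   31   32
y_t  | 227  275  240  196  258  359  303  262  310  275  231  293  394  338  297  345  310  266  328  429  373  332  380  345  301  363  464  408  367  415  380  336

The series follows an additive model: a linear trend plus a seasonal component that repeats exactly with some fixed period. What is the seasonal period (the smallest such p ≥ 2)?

7

First differences y_{t+1} − y_t: 48, -35, -44, 62, 101, -56, -41, 48, -35, -44, 62, 101, -56, -41, 48, -35, …
The difference pattern repeats every 7 terms and not for any smaller step, so p = 7.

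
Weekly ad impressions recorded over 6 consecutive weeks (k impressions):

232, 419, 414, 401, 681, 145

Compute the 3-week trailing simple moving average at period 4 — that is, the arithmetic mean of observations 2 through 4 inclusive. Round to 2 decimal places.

411.33

Sum of periods 2–4: 419 + 414 + 401 = 1234
Divide by 3: 1234 / 3 = 411.33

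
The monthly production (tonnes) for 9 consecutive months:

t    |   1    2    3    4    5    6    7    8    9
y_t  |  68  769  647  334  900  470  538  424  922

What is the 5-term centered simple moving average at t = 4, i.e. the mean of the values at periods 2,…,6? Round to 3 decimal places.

Sum of periods 2–6: 769 + 647 + 334 + 900 + 470 = 3120
Divide by 5: 3120 / 5 = 624.000

624.000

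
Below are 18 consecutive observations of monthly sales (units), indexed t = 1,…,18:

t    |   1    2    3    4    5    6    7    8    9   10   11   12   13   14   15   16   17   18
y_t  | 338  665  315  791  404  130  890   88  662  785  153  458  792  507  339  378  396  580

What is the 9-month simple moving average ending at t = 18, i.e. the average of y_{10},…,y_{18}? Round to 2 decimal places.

487.56

Sum of periods 10–18: 785 + 153 + 458 + 792 + 507 + 339 + 378 + 396 + 580 = 4388
Divide by 9: 4388 / 9 = 487.56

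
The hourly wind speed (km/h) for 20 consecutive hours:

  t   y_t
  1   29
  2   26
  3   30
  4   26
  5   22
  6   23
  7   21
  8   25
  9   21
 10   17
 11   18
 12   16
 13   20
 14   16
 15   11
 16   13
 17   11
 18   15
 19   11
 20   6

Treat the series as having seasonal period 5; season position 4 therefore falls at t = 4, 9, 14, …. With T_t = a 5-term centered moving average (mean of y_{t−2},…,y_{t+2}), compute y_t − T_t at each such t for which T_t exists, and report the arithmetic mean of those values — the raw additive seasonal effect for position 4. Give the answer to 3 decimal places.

Season position 4 occurs at t = 4, 9, 14 (where T_t is defined).
t=4: T_4 = 25.40000; y_4 − T_4 = 26 − 25.40000 = 0.60000
t=9: T_9 = 20.40000; y_9 − T_9 = 21 − 20.40000 = 0.60000
t=14: T_14 = 15.20000; y_14 − T_14 = 16 − 15.20000 = 0.80000
Mean deviation: (0.60000 + 0.60000 + 0.80000) / 3 = 0.667

0.667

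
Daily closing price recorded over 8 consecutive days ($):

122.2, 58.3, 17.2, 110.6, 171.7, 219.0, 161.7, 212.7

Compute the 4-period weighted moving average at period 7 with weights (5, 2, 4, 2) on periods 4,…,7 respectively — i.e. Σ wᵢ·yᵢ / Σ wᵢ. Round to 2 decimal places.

161.22

Weighted sum: 5·110.6 + 2·171.7 + 4·219.0 + 2·161.7 = 553.0 + 343.4 + 876.0 + 323.4 = 2095.8
Weight total: 5 + 2 + 4 + 2 = 13
WMA = 2095.8 / 13 = 161.22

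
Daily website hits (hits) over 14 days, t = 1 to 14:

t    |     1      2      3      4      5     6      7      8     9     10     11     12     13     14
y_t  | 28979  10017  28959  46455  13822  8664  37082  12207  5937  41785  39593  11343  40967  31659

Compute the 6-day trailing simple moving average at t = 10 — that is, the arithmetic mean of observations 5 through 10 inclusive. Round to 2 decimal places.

19916.17

Sum of periods 5–10: 13822 + 8664 + 37082 + 12207 + 5937 + 41785 = 119497
Divide by 6: 119497 / 6 = 19916.17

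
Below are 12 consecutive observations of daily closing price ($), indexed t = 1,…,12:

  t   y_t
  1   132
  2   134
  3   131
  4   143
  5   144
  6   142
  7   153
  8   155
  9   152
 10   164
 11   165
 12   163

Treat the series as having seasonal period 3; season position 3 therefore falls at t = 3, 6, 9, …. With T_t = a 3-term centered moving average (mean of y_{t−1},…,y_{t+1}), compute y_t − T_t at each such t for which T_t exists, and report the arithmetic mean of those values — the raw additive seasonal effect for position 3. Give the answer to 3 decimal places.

-4.778

Season position 3 occurs at t = 3, 6, 9 (where T_t is defined).
t=3: T_3 = 136.00000; y_3 − T_3 = 131 − 136.00000 = -5.00000
t=6: T_6 = 146.33333; y_6 − T_6 = 142 − 146.33333 = -4.33333
t=9: T_9 = 157.00000; y_9 − T_9 = 152 − 157.00000 = -5.00000
Mean deviation: (-5.00000 + -4.33333 + -5.00000) / 3 = -4.778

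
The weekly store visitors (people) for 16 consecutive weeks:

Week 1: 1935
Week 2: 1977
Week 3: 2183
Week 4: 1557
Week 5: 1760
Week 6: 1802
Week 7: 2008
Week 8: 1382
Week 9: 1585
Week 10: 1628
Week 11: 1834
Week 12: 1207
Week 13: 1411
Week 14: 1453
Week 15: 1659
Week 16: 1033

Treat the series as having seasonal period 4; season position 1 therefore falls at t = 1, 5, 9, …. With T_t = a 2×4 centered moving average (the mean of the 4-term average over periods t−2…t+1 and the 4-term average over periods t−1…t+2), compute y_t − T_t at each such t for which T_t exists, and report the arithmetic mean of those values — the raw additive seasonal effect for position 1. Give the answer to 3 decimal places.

-43.667

Season position 1 occurs at t = 5, 9, 13 (where T_t is defined).
t=5: T_5 = 1803.62500; y_5 − T_5 = 1760 − 1803.62500 = -43.62500
t=9: T_9 = 1629.00000; y_9 − T_9 = 1585 − 1629.00000 = -44.00000
t=13: T_13 = 1454.37500; y_13 − T_13 = 1411 − 1454.37500 = -43.37500
Mean deviation: (-43.62500 + -44.00000 + -43.37500) / 3 = -43.667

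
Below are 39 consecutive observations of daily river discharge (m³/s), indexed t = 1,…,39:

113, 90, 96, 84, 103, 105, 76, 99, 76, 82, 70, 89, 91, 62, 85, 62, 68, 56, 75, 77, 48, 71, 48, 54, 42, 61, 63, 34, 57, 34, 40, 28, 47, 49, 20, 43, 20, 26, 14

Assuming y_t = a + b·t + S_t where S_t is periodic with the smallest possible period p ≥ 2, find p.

7

First differences y_{t+1} − y_t: -23, 6, -12, 19, 2, -29, 23, -23, 6, -12, 19, 2, -29, 23, -23, 6, …
The difference pattern repeats every 7 terms and not for any smaller step, so p = 7.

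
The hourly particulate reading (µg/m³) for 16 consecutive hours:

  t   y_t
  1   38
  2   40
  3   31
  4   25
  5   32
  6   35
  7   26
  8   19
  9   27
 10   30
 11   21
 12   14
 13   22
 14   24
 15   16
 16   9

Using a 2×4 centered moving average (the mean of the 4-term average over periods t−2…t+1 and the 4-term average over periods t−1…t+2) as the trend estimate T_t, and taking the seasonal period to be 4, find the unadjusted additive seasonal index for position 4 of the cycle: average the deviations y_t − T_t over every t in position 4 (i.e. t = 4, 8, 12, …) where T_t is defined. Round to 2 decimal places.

-6.83

Season position 4 occurs at t = 4, 8, 12 (where T_t is defined).
t=4: T_4 = 31.3750; y_4 − T_4 = 25 − 31.3750 = -6.3750
t=8: T_8 = 26.1250; y_8 − T_8 = 19 − 26.1250 = -7.1250
t=12: T_12 = 21.0000; y_12 − T_12 = 14 − 21.0000 = -7.0000
Mean deviation: (-6.3750 + -7.1250 + -7.0000) / 3 = -6.83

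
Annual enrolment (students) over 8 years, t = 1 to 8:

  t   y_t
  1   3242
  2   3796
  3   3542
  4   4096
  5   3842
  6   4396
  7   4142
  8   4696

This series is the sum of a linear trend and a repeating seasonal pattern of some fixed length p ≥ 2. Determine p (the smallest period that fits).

First differences y_{t+1} − y_t: 554, -254, 554, -254, 554, -254, …
The difference pattern repeats every 2 terms and not for any smaller step, so p = 2.

2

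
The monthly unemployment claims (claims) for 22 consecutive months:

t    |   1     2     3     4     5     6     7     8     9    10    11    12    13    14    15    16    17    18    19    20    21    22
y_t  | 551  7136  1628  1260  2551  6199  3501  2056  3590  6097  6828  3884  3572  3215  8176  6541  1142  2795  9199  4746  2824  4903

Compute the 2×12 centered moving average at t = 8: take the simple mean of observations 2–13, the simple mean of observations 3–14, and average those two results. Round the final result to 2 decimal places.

3861.79

Sum over 2–13: 7136 + 1628 + 1260 + 2551 + 6199 + 3501 + 2056 + 3590 + 6097 + 6828 + 3884 + 3572 = 48302
Sum over 3–14: 1628 + 1260 + 2551 + 6199 + 3501 + 2056 + 3590 + 6097 + 6828 + 3884 + 3572 + 3215 = 44381
CMA at t=8 = (48302 + 44381) / (2·12) = 92683 / 24 = 3861.79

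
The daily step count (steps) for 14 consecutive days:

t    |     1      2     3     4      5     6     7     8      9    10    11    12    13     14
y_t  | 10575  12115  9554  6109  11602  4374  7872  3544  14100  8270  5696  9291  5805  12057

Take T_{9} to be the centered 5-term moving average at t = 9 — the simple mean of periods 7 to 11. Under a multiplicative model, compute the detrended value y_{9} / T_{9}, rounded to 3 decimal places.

Trend T_9 = (7872 + 3544 + 14100 + 8270 + 5696) / 5 = 39482/5 = 7896.40000
Ratio to trend: 14100 / 7896.40000 = 1.786

1.786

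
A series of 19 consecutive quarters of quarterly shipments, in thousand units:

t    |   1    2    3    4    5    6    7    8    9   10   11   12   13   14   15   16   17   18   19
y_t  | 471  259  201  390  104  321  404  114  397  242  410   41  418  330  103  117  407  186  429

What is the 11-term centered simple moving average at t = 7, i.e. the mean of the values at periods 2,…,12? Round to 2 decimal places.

Sum of periods 2–12: 259 + 201 + 390 + 104 + 321 + 404 + 114 + 397 + 242 + 410 + 41 = 2883
Divide by 11: 2883 / 11 = 262.09

262.09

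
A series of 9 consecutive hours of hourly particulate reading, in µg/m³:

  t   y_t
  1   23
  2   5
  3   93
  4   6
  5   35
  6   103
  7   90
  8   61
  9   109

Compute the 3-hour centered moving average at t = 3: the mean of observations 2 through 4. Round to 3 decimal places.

Sum of periods 2–4: 5 + 93 + 6 = 104
Divide by 3: 104 / 3 = 34.667

34.667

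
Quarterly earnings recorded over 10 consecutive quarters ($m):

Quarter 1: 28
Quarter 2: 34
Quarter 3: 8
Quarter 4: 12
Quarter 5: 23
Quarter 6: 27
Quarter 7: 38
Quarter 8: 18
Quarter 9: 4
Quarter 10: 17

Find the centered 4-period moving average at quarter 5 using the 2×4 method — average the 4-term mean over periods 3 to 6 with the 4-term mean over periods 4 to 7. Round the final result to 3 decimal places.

21.250

Sum over 3–6: 8 + 12 + 23 + 27 = 70
Sum over 4–7: 12 + 23 + 27 + 38 = 100
CMA at t=5 = (70 + 100) / (2·4) = 170 / 8 = 21.250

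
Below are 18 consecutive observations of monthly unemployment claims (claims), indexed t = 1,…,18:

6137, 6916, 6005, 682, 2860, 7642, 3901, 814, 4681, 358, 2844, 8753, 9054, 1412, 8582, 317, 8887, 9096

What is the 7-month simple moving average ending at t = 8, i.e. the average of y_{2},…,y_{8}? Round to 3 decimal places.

Sum of periods 2–8: 6916 + 6005 + 682 + 2860 + 7642 + 3901 + 814 = 28820
Divide by 7: 28820 / 7 = 4117.143

4117.143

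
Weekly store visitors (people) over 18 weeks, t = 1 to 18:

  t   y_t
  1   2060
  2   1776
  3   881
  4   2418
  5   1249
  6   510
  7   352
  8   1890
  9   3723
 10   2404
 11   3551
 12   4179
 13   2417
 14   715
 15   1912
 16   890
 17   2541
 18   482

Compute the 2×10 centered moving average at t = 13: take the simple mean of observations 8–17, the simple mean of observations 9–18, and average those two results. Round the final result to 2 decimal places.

2351.80

Sum over 8–17: 1890 + 3723 + 2404 + 3551 + 4179 + 2417 + 715 + 1912 + 890 + 2541 = 24222
Sum over 9–18: 3723 + 2404 + 3551 + 4179 + 2417 + 715 + 1912 + 890 + 2541 + 482 = 22814
CMA at t=13 = (24222 + 22814) / (2·10) = 47036 / 20 = 2351.80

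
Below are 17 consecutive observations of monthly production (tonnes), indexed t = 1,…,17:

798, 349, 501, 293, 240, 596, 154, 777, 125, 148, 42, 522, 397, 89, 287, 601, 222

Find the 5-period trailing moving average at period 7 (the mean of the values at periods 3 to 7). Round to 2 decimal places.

Sum of periods 3–7: 501 + 293 + 240 + 596 + 154 = 1784
Divide by 5: 1784 / 5 = 356.80

356.80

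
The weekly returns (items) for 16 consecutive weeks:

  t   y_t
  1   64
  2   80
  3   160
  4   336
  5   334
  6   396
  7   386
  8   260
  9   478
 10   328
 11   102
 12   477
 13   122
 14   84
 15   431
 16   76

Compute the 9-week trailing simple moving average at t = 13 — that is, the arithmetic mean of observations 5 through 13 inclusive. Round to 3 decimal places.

Sum of periods 5–13: 334 + 396 + 386 + 260 + 478 + 328 + 102 + 477 + 122 = 2883
Divide by 9: 2883 / 9 = 320.333

320.333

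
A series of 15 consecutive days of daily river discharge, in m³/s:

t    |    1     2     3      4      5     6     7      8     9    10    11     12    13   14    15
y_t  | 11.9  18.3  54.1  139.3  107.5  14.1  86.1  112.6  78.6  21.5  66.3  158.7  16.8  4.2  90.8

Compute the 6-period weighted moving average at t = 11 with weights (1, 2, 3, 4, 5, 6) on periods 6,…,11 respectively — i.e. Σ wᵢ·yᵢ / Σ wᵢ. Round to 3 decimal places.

Weighted sum: 1·14.1 + 2·86.1 + 3·112.6 + 4·78.6 + 5·21.5 + 6·66.3 = 14.1 + 172.2 + 337.8 + 314.4 + 107.5 + 397.8 = 1343.8
Weight total: 1 + 2 + 3 + 4 + 5 + 6 = 21
WMA = 1343.8 / 21 = 63.990

63.990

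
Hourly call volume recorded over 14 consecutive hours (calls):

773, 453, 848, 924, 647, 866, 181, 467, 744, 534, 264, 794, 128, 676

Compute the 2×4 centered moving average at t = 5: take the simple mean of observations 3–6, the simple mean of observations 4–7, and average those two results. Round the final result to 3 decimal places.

Sum over 3–6: 848 + 924 + 647 + 866 = 3285
Sum over 4–7: 924 + 647 + 866 + 181 = 2618
CMA at t=5 = (3285 + 2618) / (2·4) = 5903 / 8 = 737.875

737.875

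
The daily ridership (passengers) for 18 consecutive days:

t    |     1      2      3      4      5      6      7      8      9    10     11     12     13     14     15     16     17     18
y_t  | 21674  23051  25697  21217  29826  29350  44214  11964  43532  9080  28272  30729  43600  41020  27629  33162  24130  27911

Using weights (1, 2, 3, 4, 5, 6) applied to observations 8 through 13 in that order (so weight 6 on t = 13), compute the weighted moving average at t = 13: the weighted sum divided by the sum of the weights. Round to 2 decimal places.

31171.48

Weighted sum: 1·11964 + 2·43532 + 3·9080 + 4·28272 + 5·30729 + 6·43600 = 11964 + 87064 + 27240 + 113088 + 153645 + 261600 = 654601
Weight total: 1 + 2 + 3 + 4 + 5 + 6 = 21
WMA = 654601 / 21 = 31171.48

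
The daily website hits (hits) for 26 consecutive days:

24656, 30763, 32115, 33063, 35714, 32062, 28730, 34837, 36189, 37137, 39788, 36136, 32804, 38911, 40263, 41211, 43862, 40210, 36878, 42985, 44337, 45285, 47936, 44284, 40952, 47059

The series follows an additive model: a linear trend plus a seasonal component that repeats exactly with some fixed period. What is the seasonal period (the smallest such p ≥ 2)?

6

First differences y_{t+1} − y_t: 6107, 1352, 948, 2651, -3652, -3332, 6107, 1352, 948, 2651, -3652, -3332, 6107, 1352, …
The difference pattern repeats every 6 terms and not for any smaller step, so p = 6.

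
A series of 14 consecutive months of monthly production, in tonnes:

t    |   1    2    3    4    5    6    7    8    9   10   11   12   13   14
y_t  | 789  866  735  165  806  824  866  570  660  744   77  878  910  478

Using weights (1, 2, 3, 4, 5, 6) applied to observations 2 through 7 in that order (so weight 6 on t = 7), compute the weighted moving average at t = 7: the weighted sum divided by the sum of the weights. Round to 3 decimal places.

731.952

Weighted sum: 1·866 + 2·735 + 3·165 + 4·806 + 5·824 + 6·866 = 866 + 1470 + 495 + 3224 + 4120 + 5196 = 15371
Weight total: 1 + 2 + 3 + 4 + 5 + 6 = 21
WMA = 15371 / 21 = 731.952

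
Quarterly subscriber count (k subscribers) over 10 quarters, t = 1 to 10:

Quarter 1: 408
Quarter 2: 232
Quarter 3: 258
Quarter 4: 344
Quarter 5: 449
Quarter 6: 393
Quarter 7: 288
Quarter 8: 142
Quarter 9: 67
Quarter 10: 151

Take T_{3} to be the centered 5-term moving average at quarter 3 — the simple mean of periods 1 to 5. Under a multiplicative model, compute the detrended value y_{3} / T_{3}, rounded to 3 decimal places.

Trend T_3 = (408 + 232 + 258 + 344 + 449) / 5 = 1691/5 = 338.20000
Ratio to trend: 258 / 338.20000 = 0.763

0.763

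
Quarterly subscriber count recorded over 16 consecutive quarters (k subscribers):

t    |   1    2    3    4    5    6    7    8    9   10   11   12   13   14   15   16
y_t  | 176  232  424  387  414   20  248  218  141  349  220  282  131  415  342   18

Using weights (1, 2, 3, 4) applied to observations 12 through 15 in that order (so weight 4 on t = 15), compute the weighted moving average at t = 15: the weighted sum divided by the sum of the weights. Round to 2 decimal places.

315.70

Weighted sum: 1·282 + 2·131 + 3·415 + 4·342 = 282 + 262 + 1245 + 1368 = 3157
Weight total: 1 + 2 + 3 + 4 = 10
WMA = 3157 / 10 = 315.70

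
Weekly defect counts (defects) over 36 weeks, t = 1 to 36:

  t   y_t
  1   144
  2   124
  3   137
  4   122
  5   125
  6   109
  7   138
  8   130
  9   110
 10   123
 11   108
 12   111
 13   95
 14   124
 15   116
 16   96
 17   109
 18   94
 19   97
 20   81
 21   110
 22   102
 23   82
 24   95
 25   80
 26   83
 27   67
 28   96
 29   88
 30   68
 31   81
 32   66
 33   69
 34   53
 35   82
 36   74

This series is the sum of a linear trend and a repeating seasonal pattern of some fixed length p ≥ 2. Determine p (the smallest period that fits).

7

First differences y_{t+1} − y_t: -20, 13, -15, 3, -16, 29, -8, -20, 13, -15, 3, -16, 29, -8, -20, 13, …
The difference pattern repeats every 7 terms and not for any smaller step, so p = 7.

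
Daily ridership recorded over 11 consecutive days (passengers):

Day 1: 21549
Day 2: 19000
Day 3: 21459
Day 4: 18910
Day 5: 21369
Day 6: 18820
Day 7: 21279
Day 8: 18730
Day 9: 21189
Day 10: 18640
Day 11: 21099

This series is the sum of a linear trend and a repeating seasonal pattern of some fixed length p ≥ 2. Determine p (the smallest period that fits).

2

First differences y_{t+1} − y_t: -2549, 2459, -2549, 2459, -2549, 2459, …
The difference pattern repeats every 2 terms and not for any smaller step, so p = 2.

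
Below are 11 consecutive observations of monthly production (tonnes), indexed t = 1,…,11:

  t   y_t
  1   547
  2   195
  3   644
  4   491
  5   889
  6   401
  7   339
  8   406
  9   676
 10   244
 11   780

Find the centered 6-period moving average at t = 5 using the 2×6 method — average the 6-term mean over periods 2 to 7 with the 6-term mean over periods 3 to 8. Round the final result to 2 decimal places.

510.75

Sum over 2–7: 195 + 644 + 491 + 889 + 401 + 339 = 2959
Sum over 3–8: 644 + 491 + 889 + 401 + 339 + 406 = 3170
CMA at t=5 = (2959 + 3170) / (2·6) = 6129 / 12 = 510.75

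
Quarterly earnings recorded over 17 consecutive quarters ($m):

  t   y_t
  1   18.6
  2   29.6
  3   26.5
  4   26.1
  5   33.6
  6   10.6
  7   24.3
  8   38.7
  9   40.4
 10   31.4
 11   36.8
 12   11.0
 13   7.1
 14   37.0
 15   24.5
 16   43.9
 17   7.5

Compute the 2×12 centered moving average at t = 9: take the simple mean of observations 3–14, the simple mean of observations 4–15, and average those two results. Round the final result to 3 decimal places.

26.875

Sum over 3–14: 26.5 + 26.1 + 33.6 + 10.6 + 24.3 + 38.7 + 40.4 + 31.4 + 36.8 + 11.0 + 7.1 + 37.0 = 323.5
Sum over 4–15: 26.1 + 33.6 + 10.6 + 24.3 + 38.7 + 40.4 + 31.4 + 36.8 + 11.0 + 7.1 + 37.0 + 24.5 = 321.5
CMA at t=9 = (323.5 + 321.5) / (2·12) = 645.0 / 24 = 26.875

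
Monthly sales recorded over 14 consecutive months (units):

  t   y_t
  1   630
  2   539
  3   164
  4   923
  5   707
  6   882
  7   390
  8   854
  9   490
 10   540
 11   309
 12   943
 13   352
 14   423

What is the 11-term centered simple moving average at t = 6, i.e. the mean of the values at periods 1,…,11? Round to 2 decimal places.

Sum of periods 1–11: 630 + 539 + 164 + 923 + 707 + 882 + 390 + 854 + 490 + 540 + 309 = 6428
Divide by 11: 6428 / 11 = 584.36

584.36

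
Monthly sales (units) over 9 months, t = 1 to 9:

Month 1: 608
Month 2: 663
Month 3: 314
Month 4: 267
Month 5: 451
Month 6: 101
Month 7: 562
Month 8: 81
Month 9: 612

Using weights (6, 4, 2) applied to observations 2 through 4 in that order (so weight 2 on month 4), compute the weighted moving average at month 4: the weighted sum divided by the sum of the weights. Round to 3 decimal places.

480.667

Weighted sum: 6·663 + 4·314 + 2·267 = 3978 + 1256 + 534 = 5768
Weight total: 6 + 4 + 2 = 12
WMA = 5768 / 12 = 480.667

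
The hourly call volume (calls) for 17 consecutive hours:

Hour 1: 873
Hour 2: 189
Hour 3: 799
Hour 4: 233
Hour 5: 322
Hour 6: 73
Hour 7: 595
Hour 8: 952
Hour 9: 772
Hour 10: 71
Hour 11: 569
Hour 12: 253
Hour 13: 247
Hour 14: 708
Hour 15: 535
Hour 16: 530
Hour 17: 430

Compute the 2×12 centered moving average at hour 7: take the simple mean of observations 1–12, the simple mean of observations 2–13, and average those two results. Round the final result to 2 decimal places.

Sum over 1–12: 873 + 189 + 799 + 233 + 322 + 73 + 595 + 952 + 772 + 71 + 569 + 253 = 5701
Sum over 2–13: 189 + 799 + 233 + 322 + 73 + 595 + 952 + 772 + 71 + 569 + 253 + 247 = 5075
CMA at t=7 = (5701 + 5075) / (2·12) = 10776 / 24 = 449.00

449.00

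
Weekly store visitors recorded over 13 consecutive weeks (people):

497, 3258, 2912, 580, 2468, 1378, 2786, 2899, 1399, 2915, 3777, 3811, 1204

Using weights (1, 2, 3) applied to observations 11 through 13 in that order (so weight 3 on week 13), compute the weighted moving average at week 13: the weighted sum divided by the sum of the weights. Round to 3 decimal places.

Weighted sum: 1·3777 + 2·3811 + 3·1204 = 3777 + 7622 + 3612 = 15011
Weight total: 1 + 2 + 3 = 6
WMA = 15011 / 6 = 2501.833

2501.833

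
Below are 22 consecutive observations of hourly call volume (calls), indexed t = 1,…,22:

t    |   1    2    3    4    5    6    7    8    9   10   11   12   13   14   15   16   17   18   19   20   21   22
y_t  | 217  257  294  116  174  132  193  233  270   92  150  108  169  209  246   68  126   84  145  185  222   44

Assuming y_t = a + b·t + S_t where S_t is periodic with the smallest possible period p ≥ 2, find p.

6

First differences y_{t+1} − y_t: 40, 37, -178, 58, -42, 61, 40, 37, -178, 58, -42, 61, 40, 37, …
The difference pattern repeats every 6 terms and not for any smaller step, so p = 6.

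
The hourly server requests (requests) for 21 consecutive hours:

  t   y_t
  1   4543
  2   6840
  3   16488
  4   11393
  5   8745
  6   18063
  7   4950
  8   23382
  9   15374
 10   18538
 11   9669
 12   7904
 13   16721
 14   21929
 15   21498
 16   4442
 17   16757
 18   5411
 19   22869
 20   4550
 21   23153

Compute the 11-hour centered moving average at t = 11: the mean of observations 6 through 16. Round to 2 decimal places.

Sum of periods 6–16: 18063 + 4950 + 23382 + 15374 + 18538 + 9669 + 7904 + 16721 + 21929 + 21498 + 4442 = 162470
Divide by 11: 162470 / 11 = 14770.00

14770.00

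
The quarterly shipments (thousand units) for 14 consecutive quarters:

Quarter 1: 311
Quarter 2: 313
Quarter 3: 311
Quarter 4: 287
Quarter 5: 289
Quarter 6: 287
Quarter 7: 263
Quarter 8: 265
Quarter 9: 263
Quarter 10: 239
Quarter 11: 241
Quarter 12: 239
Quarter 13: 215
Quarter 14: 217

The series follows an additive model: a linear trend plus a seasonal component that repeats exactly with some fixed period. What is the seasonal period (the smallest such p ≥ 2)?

First differences y_{t+1} − y_t: 2, -2, -24, 2, -2, -24, 2, -2, …
The difference pattern repeats every 3 terms and not for any smaller step, so p = 3.

3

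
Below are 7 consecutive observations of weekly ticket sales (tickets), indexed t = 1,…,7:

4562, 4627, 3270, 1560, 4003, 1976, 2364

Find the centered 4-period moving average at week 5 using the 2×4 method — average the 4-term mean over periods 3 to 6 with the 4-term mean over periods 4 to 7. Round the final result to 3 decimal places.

Sum over 3–6: 3270 + 1560 + 4003 + 1976 = 10809
Sum over 4–7: 1560 + 4003 + 1976 + 2364 = 9903
CMA at t=5 = (10809 + 9903) / (2·4) = 20712 / 8 = 2589.000

2589.000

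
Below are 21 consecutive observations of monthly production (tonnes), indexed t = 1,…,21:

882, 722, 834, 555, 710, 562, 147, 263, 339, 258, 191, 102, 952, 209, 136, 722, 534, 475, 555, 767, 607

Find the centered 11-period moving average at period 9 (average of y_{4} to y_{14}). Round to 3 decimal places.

Sum of periods 4–14: 555 + 710 + 562 + 147 + 263 + 339 + 258 + 191 + 102 + 952 + 209 = 4288
Divide by 11: 4288 / 11 = 389.818

389.818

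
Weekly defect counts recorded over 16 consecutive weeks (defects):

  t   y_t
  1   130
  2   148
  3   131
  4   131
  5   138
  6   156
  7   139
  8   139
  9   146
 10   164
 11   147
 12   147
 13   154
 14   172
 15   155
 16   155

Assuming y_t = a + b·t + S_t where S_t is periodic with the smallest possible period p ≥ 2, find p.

First differences y_{t+1} − y_t: 18, -17, 0, 7, 18, -17, 0, 7, 18, -17, …
The difference pattern repeats every 4 terms and not for any smaller step, so p = 4.

4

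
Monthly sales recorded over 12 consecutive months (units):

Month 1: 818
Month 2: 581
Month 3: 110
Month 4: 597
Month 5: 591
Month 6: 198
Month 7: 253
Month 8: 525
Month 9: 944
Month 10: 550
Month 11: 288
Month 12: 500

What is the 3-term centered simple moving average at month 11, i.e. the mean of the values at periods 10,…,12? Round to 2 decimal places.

Sum of periods 10–12: 550 + 288 + 500 = 1338
Divide by 3: 1338 / 3 = 446.00

446.00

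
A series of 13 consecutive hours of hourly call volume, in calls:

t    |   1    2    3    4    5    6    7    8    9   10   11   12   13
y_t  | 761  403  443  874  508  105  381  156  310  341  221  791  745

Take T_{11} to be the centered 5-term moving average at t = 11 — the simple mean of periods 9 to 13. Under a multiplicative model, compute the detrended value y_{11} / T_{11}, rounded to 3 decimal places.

0.459

Trend T_11 = (310 + 341 + 221 + 791 + 745) / 5 = 2408/5 = 481.60000
Ratio to trend: 221 / 481.60000 = 0.459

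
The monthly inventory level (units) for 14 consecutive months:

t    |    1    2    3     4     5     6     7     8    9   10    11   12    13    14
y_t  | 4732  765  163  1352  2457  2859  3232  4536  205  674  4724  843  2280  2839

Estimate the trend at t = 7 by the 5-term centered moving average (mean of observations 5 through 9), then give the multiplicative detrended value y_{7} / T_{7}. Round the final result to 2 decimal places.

Trend T_7 = (2457 + 2859 + 3232 + 4536 + 205) / 5 = 13289/5 = 2657.8000
Ratio to trend: 3232 / 2657.8000 = 1.22

1.22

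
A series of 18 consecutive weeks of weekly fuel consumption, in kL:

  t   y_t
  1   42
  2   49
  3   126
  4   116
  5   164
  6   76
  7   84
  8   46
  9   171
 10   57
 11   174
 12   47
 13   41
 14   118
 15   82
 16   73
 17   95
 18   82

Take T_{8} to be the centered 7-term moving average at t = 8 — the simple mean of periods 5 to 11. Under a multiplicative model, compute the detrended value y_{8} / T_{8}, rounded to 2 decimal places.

Trend T_8 = (164 + 76 + 84 + 46 + 171 + 57 + 174) / 7 = 772/7 = 110.2857
Ratio to trend: 46 / 110.2857 = 0.42

0.42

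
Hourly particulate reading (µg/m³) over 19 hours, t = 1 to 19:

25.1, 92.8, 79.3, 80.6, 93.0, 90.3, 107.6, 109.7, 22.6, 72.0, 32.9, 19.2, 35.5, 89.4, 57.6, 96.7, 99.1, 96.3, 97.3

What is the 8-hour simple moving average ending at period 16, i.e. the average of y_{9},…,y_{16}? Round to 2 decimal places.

Sum of periods 9–16: 22.6 + 72.0 + 32.9 + 19.2 + 35.5 + 89.4 + 57.6 + 96.7 = 425.9
Divide by 8: 425.9 / 8 = 53.24

53.24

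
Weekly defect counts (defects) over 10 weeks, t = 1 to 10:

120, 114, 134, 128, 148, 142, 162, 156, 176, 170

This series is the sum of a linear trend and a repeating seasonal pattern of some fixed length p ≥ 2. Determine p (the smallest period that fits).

2

First differences y_{t+1} − y_t: -6, 20, -6, 20, -6, 20, …
The difference pattern repeats every 2 terms and not for any smaller step, so p = 2.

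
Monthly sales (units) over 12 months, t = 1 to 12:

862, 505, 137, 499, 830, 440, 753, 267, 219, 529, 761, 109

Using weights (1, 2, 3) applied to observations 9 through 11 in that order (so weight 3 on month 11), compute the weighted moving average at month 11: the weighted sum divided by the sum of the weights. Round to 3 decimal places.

Weighted sum: 1·219 + 2·529 + 3·761 = 219 + 1058 + 2283 = 3560
Weight total: 1 + 2 + 3 = 6
WMA = 3560 / 6 = 593.333

593.333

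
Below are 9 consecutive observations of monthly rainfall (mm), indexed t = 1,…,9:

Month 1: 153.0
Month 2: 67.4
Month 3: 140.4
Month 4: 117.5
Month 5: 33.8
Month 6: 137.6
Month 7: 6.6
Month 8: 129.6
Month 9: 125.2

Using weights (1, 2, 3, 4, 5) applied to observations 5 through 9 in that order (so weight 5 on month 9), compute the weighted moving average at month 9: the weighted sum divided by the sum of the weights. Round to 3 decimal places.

98.213

Weighted sum: 1·33.8 + 2·137.6 + 3·6.6 + 4·129.6 + 5·125.2 = 33.8 + 275.2 + 19.8 + 518.4 + 626.0 = 1473.2
Weight total: 1 + 2 + 3 + 4 + 5 = 15
WMA = 1473.2 / 15 = 98.213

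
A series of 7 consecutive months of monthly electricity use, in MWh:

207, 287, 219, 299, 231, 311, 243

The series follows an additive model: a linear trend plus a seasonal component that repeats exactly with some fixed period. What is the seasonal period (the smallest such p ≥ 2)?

2

First differences y_{t+1} − y_t: 80, -68, 80, -68, 80, -68, …
The difference pattern repeats every 2 terms and not for any smaller step, so p = 2.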